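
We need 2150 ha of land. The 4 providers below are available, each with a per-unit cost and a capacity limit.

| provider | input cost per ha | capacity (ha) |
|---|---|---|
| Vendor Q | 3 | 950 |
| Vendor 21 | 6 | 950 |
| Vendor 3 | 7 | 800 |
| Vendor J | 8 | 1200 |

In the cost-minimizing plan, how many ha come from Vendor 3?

Cheapest first:
Vendor Q at 3: take all 950 ha → 1200 still needed.
Vendor 21 (6): use full 950 → 250 ha to go.
Take 250 from Vendor 3 at 7 to finish.
Vendor J: unused.

250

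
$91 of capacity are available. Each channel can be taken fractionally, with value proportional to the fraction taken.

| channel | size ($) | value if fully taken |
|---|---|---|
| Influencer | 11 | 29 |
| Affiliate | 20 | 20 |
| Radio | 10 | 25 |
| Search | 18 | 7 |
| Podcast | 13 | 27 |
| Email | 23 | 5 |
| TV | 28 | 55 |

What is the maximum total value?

Best value per unit of size first: Influencer 29/11≈2.64, Radio 25/10≈2.5, Podcast 27/13≈2.08, TV 55/28≈1.96, Affiliate 20/20≈1, Search 7/18≈0.389, Email 5/23≈0.217.
Influencer: take in full, 11 $ for value 29 — 80 left.
Take all of Radio (10 $, value 25) — 70 $ left.
Podcast: take in full, 13 $ for value 27 — 57 left.
Take all of TV (28 $, value 55) — 29 $ left.
Take all of Affiliate (20 $, value 20) — 9 $ left.
9 $ left: a 9/18 share of Search gives 7×9/18 = 3.5.
Total value = 159.5.

159.5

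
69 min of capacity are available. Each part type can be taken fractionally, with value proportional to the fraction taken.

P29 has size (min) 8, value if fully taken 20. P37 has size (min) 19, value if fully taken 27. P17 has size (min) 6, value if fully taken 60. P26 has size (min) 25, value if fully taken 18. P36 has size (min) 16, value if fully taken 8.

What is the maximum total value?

Rank by value-to-size ratio: P17 60/6≈10, P29 20/8≈2.5, P37 27/19≈1.42, P26 18/25≈0.72, P36 8/16≈0.5.
All 6 min of P17 fit (value 60) → 63 remain.
All 8 min of P29 fit (value 20) → 55 remain.
Take all of P37 (19 min, value 27) → 36 min left.
All 25 min of P26 fit (value 18) → 11 remain.
Fill the last 11 min with part of P36: 11/16 of it earns 5.5.
Total value = 130.5.

130.5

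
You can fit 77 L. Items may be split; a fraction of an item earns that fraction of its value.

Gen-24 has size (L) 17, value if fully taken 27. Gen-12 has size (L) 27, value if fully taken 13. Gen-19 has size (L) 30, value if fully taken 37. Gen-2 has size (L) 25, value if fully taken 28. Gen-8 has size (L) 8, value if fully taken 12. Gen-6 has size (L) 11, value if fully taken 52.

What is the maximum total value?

Sort by value density: Gen-6 52/11≈4.73, Gen-24 27/17≈1.59, Gen-8 12/8≈1.5, Gen-19 37/30≈1.23, Gen-2 28/25≈1.12, Gen-12 13/27≈0.481.
Gen-6: take in full, 11 L for value 52 → 66 left.
Take all of Gen-24 (17 L, value 27) → 49 L left.
Gen-8: take in full, 8 L for value 12 → 41 left.
All 30 L of Gen-19 fit (value 37) → 11 remain.
Only 11 L remain; take 11/25 of Gen-2 for value 28×11/25 = 12.32.
Total value = 140.32.

140.32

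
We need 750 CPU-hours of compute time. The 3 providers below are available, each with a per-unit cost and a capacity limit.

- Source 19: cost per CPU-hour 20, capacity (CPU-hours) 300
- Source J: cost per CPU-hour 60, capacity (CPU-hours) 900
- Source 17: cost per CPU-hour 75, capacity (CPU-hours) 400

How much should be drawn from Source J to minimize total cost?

Fill from the cheapest provider first.
Source 19 (20): use full 300 → 450 CPU-hours to go.
Source J at 60: take 450 of its 900 → requirement met.
Source 17: unused.

450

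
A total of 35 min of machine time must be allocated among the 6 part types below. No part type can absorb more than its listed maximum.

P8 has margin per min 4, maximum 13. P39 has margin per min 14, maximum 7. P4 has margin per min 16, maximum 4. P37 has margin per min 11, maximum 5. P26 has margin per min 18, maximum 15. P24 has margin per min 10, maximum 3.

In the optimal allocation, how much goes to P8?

1

Order the part types by margin per min: P26 18 > P4 16 > P39 14 > P37 11 > P24 10 > P8 4.
P26: +15 to 15 (cap) — 20 left.
P4 takes 4 to reach its cap of 4 — 16 left.
P39: +7 to 7 (cap) — 9 left.
Give P37 5 to hit its cap of 5 — 4 left.
Give P24 3 to hit its cap of 3 — 1 left.
P8: +1 (room for 13) → 1. Pool exhausted.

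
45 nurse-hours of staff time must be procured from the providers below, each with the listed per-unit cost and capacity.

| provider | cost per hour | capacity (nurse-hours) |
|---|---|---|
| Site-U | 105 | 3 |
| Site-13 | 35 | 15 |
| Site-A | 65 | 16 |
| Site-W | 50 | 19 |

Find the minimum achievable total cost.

2190

Fill from the cheapest provider first.
Site-13 (35): use full 15 ; 30 nurse-hours to go.
Take 19 from Site-W at 50 ; need 11 more.
Site-A (65): take the remaining 11 ; done.
Site-U: unused.
Cost = 15×35 + 19×50 + 11×65 = 2190.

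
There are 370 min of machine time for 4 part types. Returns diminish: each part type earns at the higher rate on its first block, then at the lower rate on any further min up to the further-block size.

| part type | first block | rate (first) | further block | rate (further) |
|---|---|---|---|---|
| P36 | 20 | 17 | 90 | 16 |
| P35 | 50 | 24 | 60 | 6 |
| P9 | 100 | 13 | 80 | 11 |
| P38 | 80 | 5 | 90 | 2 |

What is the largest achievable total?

Treat each block as its own option and order by rate: P35/first 24 > P36/first 17 > P36/second 16 > P9/first 13 > P9/second 11 > P35/second 6 > P38/first 5 > P38/second 2.
Fill P35 first block (50 at 24) — 320 left.
P36/first (17): +20 — 300 left.
Fill P36 second block (90 at 16) — 210 left.
P9 first at 13: fill all 100 — 110 left.
P9/second (11): +80 — 30 left.
P35 second at 6: only 30 left, fill 30.
Total = 24×50 + 17×20 + 16×90 + 13×100 + 11×80 + 6×30 = 5340.

5340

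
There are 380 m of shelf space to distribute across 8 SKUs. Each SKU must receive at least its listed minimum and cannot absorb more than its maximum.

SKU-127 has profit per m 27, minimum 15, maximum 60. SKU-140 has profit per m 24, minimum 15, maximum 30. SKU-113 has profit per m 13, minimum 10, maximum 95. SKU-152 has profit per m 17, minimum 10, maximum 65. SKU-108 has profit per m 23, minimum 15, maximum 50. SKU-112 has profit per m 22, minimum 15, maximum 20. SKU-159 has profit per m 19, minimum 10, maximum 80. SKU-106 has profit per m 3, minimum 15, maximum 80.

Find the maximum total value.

7380

Meeting every minimum uses 15+15+10+10+15+15+10+15 = 105 m, leaving 275.
Rank by profit per m: SKU-127 27 > SKU-140 24 > SKU-108 23 > SKU-112 22 > SKU-159 19 > SKU-152 17 > SKU-113 13 > SKU-106 3.
Give SKU-127 45 more to hit its cap of 60 — 230 left.
SKU-140: +15 to 30 (cap) — 215 left.
Give SKU-108 35 more to hit its cap of 50 — 180 left.
SKU-112: +5 to 20 (cap) — 175 left.
SKU-159: +70 to 80 (cap) — 105 left.
SKU-152 takes 55 more to reach its cap of 65 — 50 left.
Only 50 left; SKU-113 takes them to reach 60.
Total = 27×60 + 24×30 + 13×60 + 17×65 + 23×50 + 22×20 + 19×80 + 3×15 = 7380.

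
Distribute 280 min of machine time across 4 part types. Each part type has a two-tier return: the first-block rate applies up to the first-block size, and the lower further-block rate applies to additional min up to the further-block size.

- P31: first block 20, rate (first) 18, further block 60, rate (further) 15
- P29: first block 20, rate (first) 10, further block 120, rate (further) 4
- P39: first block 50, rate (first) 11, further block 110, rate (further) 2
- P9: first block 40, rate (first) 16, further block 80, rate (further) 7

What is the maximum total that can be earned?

Treat each block as its own option and order by rate: P31/first 18 > P9/first 16 > P31/second 15 > P39/first 11 > P29/first 10 > P9/second 7 > P29/second 4 > P39/second 2.
Fill P31 first block (20 at 18) → 260 left.
Fill P9 first block (40 at 16) → 220 left.
Fill P31 second block (60 at 15) → 160 left.
P39 first at 11: fill all 50 → 110 left.
P29/first (10): +20 → 90 left.
P9 second at 7: fill all 80 → 10 left.
10 remain; put them into P29 second at 4.
Total = 18×20 + 16×40 + 15×60 + 11×50 + 10×20 + 7×80 + 4×10 = 3250.

3250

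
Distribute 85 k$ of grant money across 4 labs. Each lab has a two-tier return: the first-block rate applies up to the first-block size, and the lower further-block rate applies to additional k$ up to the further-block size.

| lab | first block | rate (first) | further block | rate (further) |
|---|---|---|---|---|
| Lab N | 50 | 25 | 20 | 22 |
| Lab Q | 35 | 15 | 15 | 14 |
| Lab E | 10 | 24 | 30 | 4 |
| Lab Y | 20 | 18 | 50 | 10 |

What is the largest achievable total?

2020

Treat each block as its own option and order by rate: Lab N/T1 25 > Lab E/T1 24 > Lab N/T2 22 > Lab Y/T1 18 > Lab Q/T1 15 > Lab Q/T2 14 > Lab Y/T2 10 > Lab E/T2 4.
Lab N T1 at 25: fill all 50 — 35 left.
Lab E/T1 (24): +10 — 25 left.
Fill Lab N T2 block (20 at 22) — 5 left.
Lab Y/T1: +5 of 20 at 18; pool empty.
Total = 25×50 + 24×10 + 22×20 + 18×5 = 2020.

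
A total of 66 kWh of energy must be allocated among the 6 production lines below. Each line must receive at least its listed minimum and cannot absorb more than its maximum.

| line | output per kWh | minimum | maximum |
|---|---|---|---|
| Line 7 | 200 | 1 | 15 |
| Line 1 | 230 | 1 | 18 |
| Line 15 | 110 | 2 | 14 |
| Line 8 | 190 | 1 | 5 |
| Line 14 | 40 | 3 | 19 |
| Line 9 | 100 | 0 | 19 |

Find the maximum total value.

10850

Meeting every minimum uses 1+1+2+1+3+0 = 8 kWh, leaving 58.
Order the production lines by output per kWh: Line 1 230 > Line 7 200 > Line 8 190 > Line 15 110 > Line 9 100 > Line 14 40.
Give Line 1 17 more to hit its cap of 18 → 41 left.
Line 7: +14 to 15 (cap) → 27 left.
Line 8 takes 4 more to reach its cap of 5 → 23 left.
Line 15 takes 12 more to reach its cap of 14 → 11 left.
Only 11 left; Line 9 takes them to reach 11.
Total = 200×15 + 230×18 + 110×14 + 190×5 + 40×3 + 100×11 = 10850.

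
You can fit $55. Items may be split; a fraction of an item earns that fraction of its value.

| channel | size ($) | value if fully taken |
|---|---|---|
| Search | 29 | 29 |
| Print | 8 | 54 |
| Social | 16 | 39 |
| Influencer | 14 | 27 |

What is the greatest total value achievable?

137

Sort by value density: Print 54/8≈6.75, Social 39/16≈2.44, Influencer 27/14≈1.93, Search 29/29≈1.
All 8 $ of Print fit (value 54) → 47 remain.
Social: take in full, 16 $ for value 39 → 31 left.
All 14 $ of Influencer fit (value 27) → 17 remain.
Only 17 $ remain; take 17/29 of Search for value 29×17/29 = 17.
Total value = 137.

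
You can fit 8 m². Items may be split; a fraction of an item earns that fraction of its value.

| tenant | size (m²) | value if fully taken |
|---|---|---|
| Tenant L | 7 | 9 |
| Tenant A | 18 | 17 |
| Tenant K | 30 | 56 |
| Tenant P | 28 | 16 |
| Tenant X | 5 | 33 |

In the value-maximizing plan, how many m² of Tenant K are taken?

Rank by value-to-size ratio: Tenant X 33/5≈6.6, Tenant K 56/30≈1.87, Tenant L 9/7≈1.29, Tenant A 17/18≈0.944, Tenant P 16/28≈0.571.
Tenant X: take in full, 5 m² for value 33 — 3 left.
Fill the last 3 m² with part of Tenant K: 3/30 of it earns 5.6.

3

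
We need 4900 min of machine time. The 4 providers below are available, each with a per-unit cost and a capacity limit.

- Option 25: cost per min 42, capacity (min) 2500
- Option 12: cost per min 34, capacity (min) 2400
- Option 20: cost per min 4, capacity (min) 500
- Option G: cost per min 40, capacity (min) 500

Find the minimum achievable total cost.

Fill from the cheapest provider first.
Option 20 (4): use full 500 — 4400 min to go.
Option 12 at 34: take all 2400 min — 2000 still needed.
Option G (40): use full 500 — 1500 min to go.
Take 1500 from Option 25 at 42 to finish.
Cost = 500×4 + 2400×34 + 500×40 + 1500×42 = 166600.

166600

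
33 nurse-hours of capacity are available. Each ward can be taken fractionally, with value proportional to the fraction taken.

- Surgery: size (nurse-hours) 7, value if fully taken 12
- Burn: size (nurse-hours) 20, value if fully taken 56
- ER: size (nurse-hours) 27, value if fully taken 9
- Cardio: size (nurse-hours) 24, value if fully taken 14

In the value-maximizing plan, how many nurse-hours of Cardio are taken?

6

Rank by value-to-size ratio: Burn 56/20≈2.8, Surgery 12/7≈1.71, Cardio 14/24≈0.583, ER 9/27≈0.333.
All 20 nurse-hours of Burn fit (value 56) → 13 remain.
All 7 nurse-hours of Surgery fit (value 12) → 6 remain.
Fill the last 6 nurse-hours with part of Cardio: 6/24 of it earns 3.5.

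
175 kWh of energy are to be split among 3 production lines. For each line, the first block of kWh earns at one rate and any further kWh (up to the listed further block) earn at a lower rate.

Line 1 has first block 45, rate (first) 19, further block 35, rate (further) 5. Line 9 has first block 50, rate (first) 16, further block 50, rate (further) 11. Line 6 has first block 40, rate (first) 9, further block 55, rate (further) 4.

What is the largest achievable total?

Rank every tier by rate: Line 1/first 19 > Line 9/first 16 > Line 9/second 11 > Line 6/first 9 > Line 1/second 5 > Line 6/second 4.
Fill Line 1 first block (45 at 19) → 130 left.
Line 9 first at 16: fill all 50 → 80 left.
Line 9/second (11): +50 → 30 left.
Line 6/first: +30 of 40 at 9; pool empty.
Total = 19×45 + 16×50 + 11×50 + 9×30 = 2475.

2475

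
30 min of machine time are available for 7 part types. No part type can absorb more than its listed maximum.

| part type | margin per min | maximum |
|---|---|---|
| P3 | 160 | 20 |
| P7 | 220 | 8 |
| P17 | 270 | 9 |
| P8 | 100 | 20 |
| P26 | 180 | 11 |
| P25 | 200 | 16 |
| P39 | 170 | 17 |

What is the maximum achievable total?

Highest margin per min first: P17 270 > P7 220 > P25 200 > P26 180 > P39 170 > P3 160 > P8 100.
Give P17 9 to hit its cap of 9 — 21 left.
P7: +8 to 8 (cap) — 13 left.
Only 13 left; P25 takes them to reach 13.
Total = 220×8 + 270×9 + 200×13 = 6790.

6790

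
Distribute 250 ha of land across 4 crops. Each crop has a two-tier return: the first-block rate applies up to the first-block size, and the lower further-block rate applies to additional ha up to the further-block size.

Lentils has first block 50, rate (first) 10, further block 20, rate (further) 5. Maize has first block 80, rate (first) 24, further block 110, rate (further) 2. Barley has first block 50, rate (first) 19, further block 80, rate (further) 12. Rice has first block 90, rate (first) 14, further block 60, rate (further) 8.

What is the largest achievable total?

4490

Order all 8 blocks by rate: Maize/T1 24 > Barley/T1 19 > Rice/T1 14 > Barley/T2 12 > Lentils/T1 10 > Rice/T2 8 > Lentils/T2 5 > Maize/T2 2.
Maize T1 at 24: fill all 80 — 170 left.
Barley/T1 (19): +50 — 120 left.
Rice T1 at 14: fill all 90 — 30 left.
Barley T2 at 12: only 30 left, fill 30.
Total = 24×80 + 19×50 + 14×90 + 12×30 = 4490.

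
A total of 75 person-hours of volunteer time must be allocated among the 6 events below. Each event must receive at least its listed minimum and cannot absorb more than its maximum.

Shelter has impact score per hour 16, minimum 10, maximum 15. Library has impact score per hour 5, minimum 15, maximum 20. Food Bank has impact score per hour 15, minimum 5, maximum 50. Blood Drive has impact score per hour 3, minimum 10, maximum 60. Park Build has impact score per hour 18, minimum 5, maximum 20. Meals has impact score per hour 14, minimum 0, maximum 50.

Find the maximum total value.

930

Meeting every minimum uses 10+15+5+10+5+0 = 45 person-hours, leaving 30.
Highest impact score per hour first: Park Build 18 > Shelter 16 > Food Bank 15 > Meals 14 > Library 5 > Blood Drive 3.
Park Build: +15 to 20 (cap) — 15 left.
Shelter takes 5 more to reach its cap of 15 — 10 left.
Food Bank: +10 (room for 45) → 15. Pool exhausted.
Total = 16×15 + 5×15 + 15×15 + 3×10 + 18×20 = 930.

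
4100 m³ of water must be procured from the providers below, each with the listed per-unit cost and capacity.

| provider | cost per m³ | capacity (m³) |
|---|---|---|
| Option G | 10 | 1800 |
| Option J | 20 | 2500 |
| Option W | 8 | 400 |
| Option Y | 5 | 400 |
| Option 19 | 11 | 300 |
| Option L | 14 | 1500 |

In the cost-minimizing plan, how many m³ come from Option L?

1200

Cheapest first:
Take 400 from Option Y at 5 ; need 3700 more.
Option W (8): use full 400 ; 3300 m³ to go.
Take 1800 from Option G at 10 ; need 1500 more.
Option 19 (11): use full 300 ; 1200 m³ to go.
Option L (14): take the remaining 1200 ; done.
Option J: unused.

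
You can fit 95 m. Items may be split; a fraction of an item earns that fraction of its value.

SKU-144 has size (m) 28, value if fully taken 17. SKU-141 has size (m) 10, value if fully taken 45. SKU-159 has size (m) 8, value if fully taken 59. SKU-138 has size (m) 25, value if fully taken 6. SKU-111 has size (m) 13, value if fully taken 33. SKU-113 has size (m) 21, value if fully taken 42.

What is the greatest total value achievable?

Sort by value density: SKU-159 59/8≈7.38, SKU-141 45/10≈4.5, SKU-111 33/13≈2.54, SKU-113 42/21≈2, SKU-144 17/28≈0.607, SKU-138 6/25≈0.24.
SKU-159: take in full, 8 m for value 59 ; 87 left.
Take all of SKU-141 (10 m, value 45) ; 77 m left.
All 13 m of SKU-111 fit (value 33) ; 64 remain.
SKU-113: take in full, 21 m for value 42 ; 43 left.
All 28 m of SKU-144 fit (value 17) ; 15 remain.
Only 15 m remain; take 15/25 of SKU-138 for value 6×15/25 = 3.6.
Total value = 199.6.

199.6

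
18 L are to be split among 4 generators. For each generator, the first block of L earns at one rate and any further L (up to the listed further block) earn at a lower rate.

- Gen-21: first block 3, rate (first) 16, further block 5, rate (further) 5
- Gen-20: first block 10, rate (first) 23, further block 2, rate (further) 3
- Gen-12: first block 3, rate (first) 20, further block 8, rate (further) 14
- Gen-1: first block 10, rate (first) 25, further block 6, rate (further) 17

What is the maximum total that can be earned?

434

Treat each block as its own option and order by rate: Gen-1/T1 25 > Gen-20/T1 23 > Gen-12/T1 20 > Gen-1/T2 17 > Gen-21/T1 16 > Gen-12/T2 14 > Gen-21/T2 5 > Gen-20/T2 3.
Fill Gen-1 T1 block (10 at 25) — 8 left.
Gen-20 T1 at 23: only 8 left, fill 8.
Total = 25×10 + 23×8 = 434.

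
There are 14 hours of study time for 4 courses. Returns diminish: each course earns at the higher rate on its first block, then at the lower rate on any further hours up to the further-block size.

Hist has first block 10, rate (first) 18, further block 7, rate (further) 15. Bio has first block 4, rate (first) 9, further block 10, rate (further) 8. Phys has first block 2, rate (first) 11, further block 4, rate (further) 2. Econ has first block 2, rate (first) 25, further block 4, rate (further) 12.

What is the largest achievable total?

Order all 8 blocks by rate: Econ/first 25 > Hist/first 18 > Hist/second 15 > Econ/second 12 > Phys/first 11 > Bio/first 9 > Bio/second 8 > Phys/second 2.
Econ first at 25: fill all 2 — 12 left.
Hist/first (18): +10 — 2 left.
Hist second at 15: only 2 left, fill 2.
Total = 25×2 + 18×10 + 15×2 = 260.

260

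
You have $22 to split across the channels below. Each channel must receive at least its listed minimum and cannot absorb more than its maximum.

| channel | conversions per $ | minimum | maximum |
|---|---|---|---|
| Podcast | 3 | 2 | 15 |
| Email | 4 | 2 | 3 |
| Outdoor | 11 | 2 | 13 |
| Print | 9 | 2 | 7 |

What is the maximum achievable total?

Meeting every minimum uses 2+2+2+2 = 8 $, leaving 14.
Order the channels by conversions per $: Outdoor 11 > Print 9 > Email 4 > Podcast 3.
Give Outdoor 11 more to hit its cap of 13 — 3 left.
Print has room for 5 more but only 3 remain, so it gets 5.
Total = 3×2 + 4×2 + 11×13 + 9×5 = 202.

202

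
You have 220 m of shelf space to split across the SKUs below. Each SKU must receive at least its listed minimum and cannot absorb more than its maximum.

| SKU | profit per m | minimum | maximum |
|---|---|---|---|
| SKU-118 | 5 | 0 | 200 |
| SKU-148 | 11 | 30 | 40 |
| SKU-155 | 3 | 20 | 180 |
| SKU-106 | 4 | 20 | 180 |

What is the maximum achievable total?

1280

Meeting every minimum uses 0+30+20+20 = 70 m, leaving 150.
Highest profit per m first: SKU-148 11 > SKU-118 5 > SKU-106 4 > SKU-155 3.
Give SKU-148 10 more to hit its cap of 40 — 140 left.
SKU-118 has room for 200 more but only 140 remain, so it gets 140.
Total = 5×140 + 11×40 + 3×20 + 4×20 = 1280.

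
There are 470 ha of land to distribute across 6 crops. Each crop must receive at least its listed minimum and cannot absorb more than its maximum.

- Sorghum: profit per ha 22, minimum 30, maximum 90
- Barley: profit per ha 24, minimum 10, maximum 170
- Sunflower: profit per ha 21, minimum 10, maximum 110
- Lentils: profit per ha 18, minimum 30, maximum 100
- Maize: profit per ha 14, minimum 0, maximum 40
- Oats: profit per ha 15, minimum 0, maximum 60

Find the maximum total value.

10170

Meeting every minimum uses 30+10+10+30+0+0 = 80 ha, leaving 390.
Rank by profit per ha: Barley 24 > Sorghum 22 > Sunflower 21 > Lentils 18 > Oats 15 > Maize 14.
Barley: +160 to 170 (cap) ; 230 left.
Give Sorghum 60 more to hit its cap of 90 ; 170 left.
Give Sunflower 100 more to hit its cap of 110 ; 70 left.
Give Lentils 70 more to hit its cap of 100 ; 0 left.
Total = 22×90 + 24×170 + 21×110 + 18×100 = 10170.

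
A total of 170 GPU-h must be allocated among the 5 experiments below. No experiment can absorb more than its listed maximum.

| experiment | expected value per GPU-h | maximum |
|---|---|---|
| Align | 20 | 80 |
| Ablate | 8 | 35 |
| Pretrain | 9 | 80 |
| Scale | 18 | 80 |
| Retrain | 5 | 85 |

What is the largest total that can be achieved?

Rank by expected value per GPU-h: Align 20 > Scale 18 > Pretrain 9 > Ablate 8 > Retrain 5.
Align: +80 to 80 (cap) — 90 left.
Scale: +80 to 80 (cap) — 10 left.
Pretrain has room for 80 but only 10 remain, so it gets 10.
Total = 20×80 + 9×10 + 18×80 = 3130.

3130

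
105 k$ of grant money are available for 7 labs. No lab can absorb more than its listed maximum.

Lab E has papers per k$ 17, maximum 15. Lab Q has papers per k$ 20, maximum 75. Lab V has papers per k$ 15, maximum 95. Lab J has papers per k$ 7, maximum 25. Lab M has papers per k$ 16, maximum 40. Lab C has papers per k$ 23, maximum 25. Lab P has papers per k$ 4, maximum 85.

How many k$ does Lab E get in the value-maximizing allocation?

5

Order the labs by papers per k$: Lab C 23 > Lab Q 20 > Lab E 17 > Lab M 16 > Lab V 15 > Lab J 7 > Lab P 4.
Give Lab C 25 to hit its cap of 25 ; 80 left.
Give Lab Q 75 to hit its cap of 75 ; 5 left.
Only 5 left; Lab E takes them to reach 5.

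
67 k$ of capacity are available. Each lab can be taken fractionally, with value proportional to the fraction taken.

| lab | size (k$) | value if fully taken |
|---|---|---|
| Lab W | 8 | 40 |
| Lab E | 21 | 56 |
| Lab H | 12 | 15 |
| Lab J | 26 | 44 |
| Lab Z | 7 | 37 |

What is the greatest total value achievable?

Best value per unit of size first: Lab Z 37/7≈5.29, Lab W 40/8≈5, Lab E 56/21≈2.67, Lab J 44/26≈1.69, Lab H 15/12≈1.25.
All 7 k$ of Lab Z fit (value 37) → 60 remain.
Take all of Lab W (8 k$, value 40) → 52 k$ left.
All 21 k$ of Lab E fit (value 56) → 31 remain.
All 26 k$ of Lab J fit (value 44) → 5 remain.
Only 5 k$ remain; take 5/12 of Lab H for value 15×5/12 = 6.25.
Total value = 183.25.

183.25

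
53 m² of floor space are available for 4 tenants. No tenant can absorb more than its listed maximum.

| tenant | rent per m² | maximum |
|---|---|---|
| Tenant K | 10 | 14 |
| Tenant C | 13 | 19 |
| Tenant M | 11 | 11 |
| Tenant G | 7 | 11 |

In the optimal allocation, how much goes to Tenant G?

Highest rent per m² first: Tenant C 13 > Tenant M 11 > Tenant K 10 > Tenant G 7.
Tenant C: +19 to 19 (cap) ; 34 left.
Give Tenant M 11 to hit its cap of 11 ; 23 left.
Tenant K: +14 to 14 (cap) ; 9 left.
Only 9 left; Tenant G takes them to reach 9.

9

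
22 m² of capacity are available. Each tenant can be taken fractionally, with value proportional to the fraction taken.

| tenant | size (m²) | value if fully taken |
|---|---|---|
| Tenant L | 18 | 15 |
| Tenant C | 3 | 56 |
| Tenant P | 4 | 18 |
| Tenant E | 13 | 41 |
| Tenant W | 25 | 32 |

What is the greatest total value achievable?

Sort by value density: Tenant C 56/3≈18.7, Tenant P 18/4≈4.5, Tenant E 41/13≈3.15, Tenant W 32/25≈1.28, Tenant L 15/18≈0.833.
Tenant C: take in full, 3 m² for value 56 ; 19 left.
All 4 m² of Tenant P fit (value 18) ; 15 remain.
Take all of Tenant E (13 m², value 41) ; 2 m² left.
Only 2 m² remain; take 2/25 of Tenant W for value 32×2/25 = 2.56.
Total value = 117.56.

117.56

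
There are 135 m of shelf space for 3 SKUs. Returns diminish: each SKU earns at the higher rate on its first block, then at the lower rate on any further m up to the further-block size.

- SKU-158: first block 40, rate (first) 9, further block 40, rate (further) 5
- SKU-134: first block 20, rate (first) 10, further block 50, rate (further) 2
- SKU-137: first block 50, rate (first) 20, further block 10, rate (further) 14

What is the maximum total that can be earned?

Order all 6 blocks by rate: SKU-137/tier1 20 > SKU-137/tier2 14 > SKU-134/tier1 10 > SKU-158/tier1 9 > SKU-158/tier2 5 > SKU-134/tier2 2.
SKU-137 tier1 at 20: fill all 50 ; 85 left.
SKU-137 tier2 at 14: fill all 10 ; 75 left.
Fill SKU-134 tier1 block (20 at 10) ; 55 left.
SKU-158/tier1 (9): +40 ; 15 left.
15 remain; put them into SKU-158 tier2 at 5.
Total = 20×50 + 14×10 + 10×20 + 9×40 + 5×15 = 1775.

1775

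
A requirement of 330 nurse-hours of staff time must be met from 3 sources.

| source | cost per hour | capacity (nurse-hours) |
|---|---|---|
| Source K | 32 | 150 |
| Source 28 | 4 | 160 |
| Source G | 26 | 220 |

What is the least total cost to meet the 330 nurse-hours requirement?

Fill from the cheapest source first.
Source 28 at 4: take all 160 nurse-hours ; 170 still needed.
Source G at 26: take 170 of its 220 ; requirement met.
Source K: unused.
Cost = 160×4 + 170×26 = 5060.

5060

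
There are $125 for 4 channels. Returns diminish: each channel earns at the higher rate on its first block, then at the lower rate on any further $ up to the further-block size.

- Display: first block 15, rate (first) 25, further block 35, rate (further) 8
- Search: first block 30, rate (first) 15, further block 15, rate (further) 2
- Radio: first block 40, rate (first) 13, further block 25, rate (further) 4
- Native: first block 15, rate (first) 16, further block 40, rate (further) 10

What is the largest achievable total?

Order all 8 blocks by rate: Display/tier1 25 > Native/tier1 16 > Search/tier1 15 > Radio/tier1 13 > Native/tier2 10 > Display/tier2 8 > Radio/tier2 4 > Search/tier2 2.
Display/tier1 (25): +15 — 110 left.
Fill Native tier1 block (15 at 16) — 95 left.
Search tier1 at 15: fill all 30 — 65 left.
Radio tier1 at 13: fill all 40 — 25 left.
Native/tier2: +25 of 40 at 10; pool empty.
Total = 25×15 + 16×15 + 15×30 + 13×40 + 10×25 = 1835.

1835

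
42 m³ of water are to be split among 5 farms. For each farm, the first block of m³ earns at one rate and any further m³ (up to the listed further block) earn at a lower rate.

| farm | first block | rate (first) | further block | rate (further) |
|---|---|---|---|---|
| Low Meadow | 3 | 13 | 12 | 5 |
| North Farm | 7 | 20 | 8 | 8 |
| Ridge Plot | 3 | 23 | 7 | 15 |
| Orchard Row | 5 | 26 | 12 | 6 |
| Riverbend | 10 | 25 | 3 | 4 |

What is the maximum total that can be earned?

Rank every tier by rate: Orchard Row/tier1 26 > Riverbend/tier1 25 > Ridge Plot/tier1 23 > North Farm/tier1 20 > Ridge Plot/tier2 15 > Low Meadow/tier1 13 > North Farm/tier2 8 > Orchard Row/tier2 6 > Low Meadow/tier2 5 > Riverbend/tier2 4.
Orchard Row tier1 at 26: fill all 5 ; 37 left.
Riverbend/tier1 (25): +10 ; 27 left.
Ridge Plot tier1 at 23: fill all 3 ; 24 left.
North Farm/tier1 (20): +7 ; 17 left.
Ridge Plot tier2 at 15: fill all 7 ; 10 left.
Fill Low Meadow tier1 block (3 at 13) ; 7 left.
North Farm/tier2: +7 of 8 at 8; pool empty.
Total = 26×5 + 25×10 + 23×3 + 20×7 + 15×7 + 13×3 + 8×7 = 789.

789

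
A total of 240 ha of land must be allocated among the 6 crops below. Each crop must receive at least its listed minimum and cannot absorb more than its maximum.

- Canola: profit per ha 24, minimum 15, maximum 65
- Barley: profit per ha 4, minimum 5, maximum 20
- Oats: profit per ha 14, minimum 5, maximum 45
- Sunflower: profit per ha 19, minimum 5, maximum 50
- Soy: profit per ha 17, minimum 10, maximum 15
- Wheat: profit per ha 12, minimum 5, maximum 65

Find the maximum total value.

Meeting every minimum uses 15+5+5+5+10+5 = 45 ha, leaving 195.
Rank by profit per ha: Canola 24 > Sunflower 19 > Soy 17 > Oats 14 > Wheat 12 > Barley 4.
Canola takes 50 more to reach its cap of 65 ; 145 left.
Sunflower: +45 to 50 (cap) ; 100 left.
Give Soy 5 more to hit its cap of 15 ; 95 left.
Give Oats 40 more to hit its cap of 45 ; 55 left.
Wheat has room for 60 more but only 55 remain, so it gets 60.
Total = 24×65 + 4×5 + 14×45 + 19×50 + 17×15 + 12×60 = 4135.

4135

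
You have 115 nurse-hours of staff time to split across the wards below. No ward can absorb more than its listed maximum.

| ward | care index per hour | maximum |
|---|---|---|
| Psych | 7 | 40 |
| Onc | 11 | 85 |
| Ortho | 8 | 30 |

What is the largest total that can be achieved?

Rank by care index per hour: Onc 11 > Ortho 8 > Psych 7.
Onc takes 85 to reach its cap of 85 → 30 left.
Give Ortho 30 to hit its cap of 30 → 0 left.
Total = 11×85 + 8×30 = 1175.

1175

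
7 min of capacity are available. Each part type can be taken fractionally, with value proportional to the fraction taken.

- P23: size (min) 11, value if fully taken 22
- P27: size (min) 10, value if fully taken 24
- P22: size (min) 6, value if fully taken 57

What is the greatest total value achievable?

Rank by value-to-size ratio: P22 57/6≈9.5, P27 24/10≈2.4, P23 22/11≈2.
Take all of P22 (6 min, value 57) — 1 min left.
Only 1 min remain; take 1/10 of P27 for value 24×1/10 = 2.4.
Total value = 59.4.

59.4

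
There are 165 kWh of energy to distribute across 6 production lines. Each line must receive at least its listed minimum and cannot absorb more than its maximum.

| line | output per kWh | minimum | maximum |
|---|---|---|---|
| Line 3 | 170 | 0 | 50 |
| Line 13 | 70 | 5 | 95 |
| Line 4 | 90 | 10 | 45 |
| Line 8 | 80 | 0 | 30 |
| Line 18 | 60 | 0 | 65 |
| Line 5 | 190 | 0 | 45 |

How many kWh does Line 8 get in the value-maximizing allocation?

Meeting every minimum uses 0+5+10+0+0+0 = 15 kWh, leaving 150.
Highest output per kWh first: Line 5 190 > Line 3 170 > Line 4 90 > Line 8 80 > Line 13 70 > Line 18 60.
Line 5 takes 45 more to reach its cap of 45 → 105 left.
Give Line 3 50 more to hit its cap of 50 → 55 left.
Line 4 takes 35 more to reach its cap of 45 → 20 left.
Line 8: +20 (room for 30) → 20. Pool exhausted.

20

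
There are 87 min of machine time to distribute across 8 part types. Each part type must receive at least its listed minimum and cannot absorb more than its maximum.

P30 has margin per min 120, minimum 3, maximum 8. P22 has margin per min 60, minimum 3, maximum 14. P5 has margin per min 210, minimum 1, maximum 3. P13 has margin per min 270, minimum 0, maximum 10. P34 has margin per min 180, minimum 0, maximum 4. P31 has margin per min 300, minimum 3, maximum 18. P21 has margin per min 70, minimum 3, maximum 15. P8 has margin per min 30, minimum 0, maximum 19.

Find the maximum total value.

Meeting every minimum uses 3+3+1+0+0+3+3+0 = 13 min, leaving 74.
Order the part types by margin per min: P31 300 > P13 270 > P5 210 > P34 180 > P30 120 > P21 70 > P22 60 > P8 30.
P31 takes 15 more to reach its cap of 18 — 59 left.
P13 takes 10 more to reach its cap of 10 — 49 left.
P5 takes 2 more to reach its cap of 3 — 47 left.
P34 takes 4 more to reach its cap of 4 — 43 left.
P30: +5 to 8 (cap) — 38 left.
P21 takes 12 more to reach its cap of 15 — 26 left.
Give P22 11 more to hit its cap of 14 — 15 left.
Only 15 left; P8 takes them to reach 15.
Total = 120×8 + 60×14 + 210×3 + 270×10 + 180×4 + 300×18 + 70×15 + 30×15 = 12750.

12750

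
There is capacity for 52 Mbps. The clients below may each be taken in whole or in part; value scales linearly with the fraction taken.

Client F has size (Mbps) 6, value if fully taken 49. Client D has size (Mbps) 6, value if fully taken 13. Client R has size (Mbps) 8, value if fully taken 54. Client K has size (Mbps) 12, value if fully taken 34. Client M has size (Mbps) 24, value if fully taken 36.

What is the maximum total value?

180

Best value per unit of size first: Client F 49/6≈8.17, Client R 54/8≈6.75, Client K 34/12≈2.83, Client D 13/6≈2.17, Client M 36/24≈1.5.
Client F: take in full, 6 Mbps for value 49 — 46 left.
All 8 Mbps of Client R fit (value 54) — 38 remain.
Client K: take in full, 12 Mbps for value 34 — 26 left.
Client D: take in full, 6 Mbps for value 13 — 20 left.
20 Mbps left: a 20/24 share of Client M gives 36×20/24 = 30.
Total value = 180.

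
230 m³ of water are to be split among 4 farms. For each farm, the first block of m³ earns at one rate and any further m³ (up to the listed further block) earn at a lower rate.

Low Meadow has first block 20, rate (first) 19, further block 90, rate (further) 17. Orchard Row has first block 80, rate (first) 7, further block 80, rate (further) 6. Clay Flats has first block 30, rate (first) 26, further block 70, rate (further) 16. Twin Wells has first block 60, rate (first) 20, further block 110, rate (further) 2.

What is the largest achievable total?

4370

Order all 8 blocks by rate: Clay Flats/first 26 > Twin Wells/first 20 > Low Meadow/first 19 > Low Meadow/second 17 > Clay Flats/second 16 > Orchard Row/first 7 > Orchard Row/second 6 > Twin Wells/second 2.
Fill Clay Flats first block (30 at 26) — 200 left.
Twin Wells first at 20: fill all 60 — 140 left.
Low Meadow first at 19: fill all 20 — 120 left.
Low Meadow/second (17): +90 — 30 left.
30 remain; put them into Clay Flats second at 16.
Total = 26×30 + 20×60 + 19×20 + 17×90 + 16×30 = 4370.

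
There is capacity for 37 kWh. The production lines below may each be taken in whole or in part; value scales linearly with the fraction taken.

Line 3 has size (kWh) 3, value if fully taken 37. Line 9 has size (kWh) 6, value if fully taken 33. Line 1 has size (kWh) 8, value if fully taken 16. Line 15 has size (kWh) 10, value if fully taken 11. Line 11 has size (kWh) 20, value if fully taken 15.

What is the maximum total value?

104.5

Best value per unit of size first: Line 3 37/3≈12.3, Line 9 33/6≈5.5, Line 1 16/8≈2, Line 15 11/10≈1.1, Line 11 15/20≈0.75.
Take all of Line 3 (3 kWh, value 37) — 34 kWh left.
All 6 kWh of Line 9 fit (value 33) — 28 remain.
Line 1: take in full, 8 kWh for value 16 — 20 left.
All 10 kWh of Line 15 fit (value 11) — 10 remain.
Fill the last 10 kWh with part of Line 11: 10/20 of it earns 7.5.
Total value = 104.5.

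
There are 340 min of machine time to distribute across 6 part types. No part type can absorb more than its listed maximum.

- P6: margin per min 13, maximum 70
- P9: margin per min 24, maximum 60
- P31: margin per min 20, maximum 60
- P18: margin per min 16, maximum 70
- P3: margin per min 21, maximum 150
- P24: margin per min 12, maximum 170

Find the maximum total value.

6910

Order the part types by margin per min: P9 24 > P3 21 > P31 20 > P18 16 > P6 13 > P24 12.
Give P9 60 to hit its cap of 60 → 280 left.
P3 takes 150 to reach its cap of 150 → 130 left.
P31 takes 60 to reach its cap of 60 → 70 left.
P18: +70 to 70 (cap) → 0 left.
Total = 24×60 + 20×60 + 16×70 + 21×150 = 6910.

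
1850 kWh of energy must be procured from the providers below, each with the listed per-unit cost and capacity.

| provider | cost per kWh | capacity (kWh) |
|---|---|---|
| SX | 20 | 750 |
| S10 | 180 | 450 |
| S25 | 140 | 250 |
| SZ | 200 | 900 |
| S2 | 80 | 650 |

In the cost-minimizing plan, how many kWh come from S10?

200

Fill from the cheapest provider first.
SX at 20: take all 750 kWh — 1100 still needed.
Take 650 from S2 at 80 — need 450 more.
S25 at 140: take all 250 kWh — 200 still needed.
S10 at 180: take 200 of its 450 — requirement met.
SZ: unused.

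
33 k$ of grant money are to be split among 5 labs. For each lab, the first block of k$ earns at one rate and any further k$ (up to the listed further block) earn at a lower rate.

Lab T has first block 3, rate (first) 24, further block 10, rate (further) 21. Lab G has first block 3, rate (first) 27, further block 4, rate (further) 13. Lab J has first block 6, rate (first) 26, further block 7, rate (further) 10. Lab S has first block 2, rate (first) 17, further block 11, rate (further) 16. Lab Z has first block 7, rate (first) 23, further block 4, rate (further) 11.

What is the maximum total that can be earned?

Treat each block as its own option and order by rate: Lab G/tier1 27 > Lab J/tier1 26 > Lab T/tier1 24 > Lab Z/tier1 23 > Lab T/tier2 21 > Lab S/tier1 17 > Lab S/tier2 16 > Lab G/tier2 13 > Lab Z/tier2 11 > Lab J/tier2 10.
Lab G/tier1 (27): +3 → 30 left.
Fill Lab J tier1 block (6 at 26) → 24 left.
Fill Lab T tier1 block (3 at 24) → 21 left.
Lab Z tier1 at 23: fill all 7 → 14 left.
Lab T tier2 at 21: fill all 10 → 4 left.
Lab S tier1 at 17: fill all 2 → 2 left.
2 remain; put them into Lab S tier2 at 16.
Total = 27×3 + 26×6 + 24×3 + 23×7 + 21×10 + 17×2 + 16×2 = 746.

746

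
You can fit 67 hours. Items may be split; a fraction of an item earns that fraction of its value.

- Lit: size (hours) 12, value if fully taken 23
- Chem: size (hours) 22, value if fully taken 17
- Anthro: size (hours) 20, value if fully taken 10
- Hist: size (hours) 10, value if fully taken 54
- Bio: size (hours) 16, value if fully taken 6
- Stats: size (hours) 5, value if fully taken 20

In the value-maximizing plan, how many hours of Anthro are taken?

18

Best value per unit of size first: Hist 54/10≈5.4, Stats 20/5≈4, Lit 23/12≈1.92, Chem 17/22≈0.773, Anthro 10/20≈0.5, Bio 6/16≈0.375.
All 10 hours of Hist fit (value 54) — 57 remain.
All 5 hours of Stats fit (value 20) — 52 remain.
All 12 hours of Lit fit (value 23) — 40 remain.
All 22 hours of Chem fit (value 17) — 18 remain.
Only 18 hours remain; take 18/20 of Anthro for value 10×18/20 = 9.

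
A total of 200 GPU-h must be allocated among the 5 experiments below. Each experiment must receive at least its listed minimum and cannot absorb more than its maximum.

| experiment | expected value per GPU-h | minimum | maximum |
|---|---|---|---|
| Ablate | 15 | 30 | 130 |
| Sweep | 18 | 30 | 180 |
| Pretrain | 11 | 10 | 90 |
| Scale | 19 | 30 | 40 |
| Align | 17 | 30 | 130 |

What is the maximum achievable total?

Meeting every minimum uses 30+30+10+30+30 = 130 GPU-h, leaving 70.
Highest expected value per GPU-h first: Scale 19 > Sweep 18 > Align 17 > Ablate 15 > Pretrain 11.
Scale takes 10 more to reach its cap of 40 — 60 left.
Only 60 left; Sweep takes them to reach 90.
Total = 15×30 + 18×90 + 11×10 + 19×40 + 17×30 = 3450.

3450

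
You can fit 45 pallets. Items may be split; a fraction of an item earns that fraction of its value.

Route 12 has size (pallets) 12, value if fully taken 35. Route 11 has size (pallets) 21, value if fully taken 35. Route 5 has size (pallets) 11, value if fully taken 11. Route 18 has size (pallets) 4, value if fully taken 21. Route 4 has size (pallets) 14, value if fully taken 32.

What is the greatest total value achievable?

Best value per unit of size first: Route 18 21/4≈5.25, Route 12 35/12≈2.92, Route 4 32/14≈2.29, Route 11 35/21≈1.67, Route 5 11/11≈1.
Route 18: take in full, 4 pallets for value 21 — 41 left.
Take all of Route 12 (12 pallets, value 35) — 29 pallets left.
All 14 pallets of Route 4 fit (value 32) — 15 remain.
Only 15 pallets remain; take 15/21 of Route 11 for value 35×15/21 = 25.
Total value = 113.

113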